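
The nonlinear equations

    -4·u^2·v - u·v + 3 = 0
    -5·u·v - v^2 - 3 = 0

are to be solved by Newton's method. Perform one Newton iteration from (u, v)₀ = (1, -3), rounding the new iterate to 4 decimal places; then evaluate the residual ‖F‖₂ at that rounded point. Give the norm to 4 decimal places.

5.8920

At (1, -3): F = (18.0000, 3.0000).
Jacobian J = [[-8·u·v - v, -4·u^2 - u], [-5·v, -5·u - 2·v]].
At the point, J = [[27.0000, -5.0000], [15.0000, 1.0000]] (det J = 102.0000).
Solving J·Δ = −F gives Δ = (-0.3235, 1.8529).
Then the next iterate is (u, v)₁ = (0.6765, -1.1471).
Re-evaluating at (0.6765, -1.1471): F = (5.875905, -0.435773), so ‖F‖₂ = 5.8920.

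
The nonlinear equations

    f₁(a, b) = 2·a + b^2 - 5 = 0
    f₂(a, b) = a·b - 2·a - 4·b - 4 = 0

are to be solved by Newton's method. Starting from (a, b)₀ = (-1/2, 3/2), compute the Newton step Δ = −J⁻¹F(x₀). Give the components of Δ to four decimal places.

(6.1500, -2.8500)

At (-1/2, 3/2): F = (-3.7500, -9.7500).
Jacobian J = [[2, 2·b], [b - 2, a - 4]].
At the point, J = [[2.0000, 3.0000], [-0.5000, -4.5000]] (det J = -7.5000).
Solving J·Δ = −F gives Δ = (6.1500, -2.8500).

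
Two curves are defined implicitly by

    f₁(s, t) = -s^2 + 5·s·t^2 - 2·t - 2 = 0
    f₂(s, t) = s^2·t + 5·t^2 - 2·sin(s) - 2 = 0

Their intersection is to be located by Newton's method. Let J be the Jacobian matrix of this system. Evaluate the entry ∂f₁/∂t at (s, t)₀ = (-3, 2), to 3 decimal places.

-62.000

∂f₁/∂t = 10·s·t - 2.
At (-3, 2) this is -62.000.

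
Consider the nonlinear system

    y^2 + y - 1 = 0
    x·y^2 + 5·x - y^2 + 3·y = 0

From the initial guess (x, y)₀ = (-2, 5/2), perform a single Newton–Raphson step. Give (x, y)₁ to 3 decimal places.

At (-2, 5/2): F = (7.750, -21.250).
Jacobian J = [[0, 2·y + 1], [y^2 + 5, 2·x·y - 2·y + 3]].
At the point, J = [[0.000, 6.000], [11.250, -12.000]] (det J = -67.500).
Solving J·Δ = −F gives Δ = (0.511, -1.292).
Then the next iterate is (x, y)₁ = (-1.489, 1.208).

(-1.489, 1.208)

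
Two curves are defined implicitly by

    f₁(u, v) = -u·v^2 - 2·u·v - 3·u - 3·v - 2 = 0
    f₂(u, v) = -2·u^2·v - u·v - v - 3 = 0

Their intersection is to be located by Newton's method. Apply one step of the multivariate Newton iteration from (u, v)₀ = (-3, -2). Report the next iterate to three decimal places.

At (-3, -2): F = (13.000, 29.000).
Jacobian J = [[-v^2 - 2·v - 3, -2·u·v - 2·u - 3], [-4·u·v - v, -2·u^2 - u - 1]].
At the point, J = [[-3.000, -9.000], [-22.000, -16.000]] (det J = -150.000).
Solving J·Δ = −F gives Δ = (0.353, 1.327).
Then the next iterate is (u, v)₁ = (-2.647, -0.673).

(-2.647, -0.673)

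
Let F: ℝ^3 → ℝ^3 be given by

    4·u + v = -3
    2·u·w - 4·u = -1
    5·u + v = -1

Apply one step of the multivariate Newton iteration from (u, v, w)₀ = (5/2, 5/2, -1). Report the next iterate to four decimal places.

(2.0000, -11.0000, 1.2000)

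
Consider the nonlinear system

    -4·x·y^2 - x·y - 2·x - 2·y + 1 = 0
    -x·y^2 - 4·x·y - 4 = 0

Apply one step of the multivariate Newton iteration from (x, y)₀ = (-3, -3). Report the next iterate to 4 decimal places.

(0.7707, -3.2813)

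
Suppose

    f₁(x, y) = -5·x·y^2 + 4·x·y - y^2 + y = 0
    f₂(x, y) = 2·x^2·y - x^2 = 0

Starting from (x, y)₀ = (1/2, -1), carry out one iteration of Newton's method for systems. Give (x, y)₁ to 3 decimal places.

(0.333, -0.500)

At (1/2, -1): F = (-6.500, -0.750).
Jacobian J = [[-5·y^2 + 4·y, -10·x·y + 4·x - 2·y + 1], [4·x·y - 2·x, 2·x^2]].
At the point, J = [[-9.000, 10.000], [-3.000, 0.500]] (det J = 25.500).
Solving J·Δ = −F gives Δ = (-0.167, 0.500).
Then the next iterate is (x, y)₁ = (0.333, -0.500).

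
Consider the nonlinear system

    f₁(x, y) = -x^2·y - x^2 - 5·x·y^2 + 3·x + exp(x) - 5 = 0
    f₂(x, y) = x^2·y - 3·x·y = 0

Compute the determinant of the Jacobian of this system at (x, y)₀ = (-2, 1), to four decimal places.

J = [[-2·x·y - 2·x - 5·y^2 + exp(x) + 3, -x^2 - 10·x·y], [2·x·y - 3·y, x^2 - 3·x]].
At the point, J = [[6.135335, 16.0000], [-7.0000, 10.0000]].
det J = 173.3534.

173.3534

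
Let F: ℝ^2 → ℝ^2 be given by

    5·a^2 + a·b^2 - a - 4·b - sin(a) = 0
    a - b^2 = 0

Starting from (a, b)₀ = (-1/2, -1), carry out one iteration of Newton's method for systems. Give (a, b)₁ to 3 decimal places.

(0.295, -0.647)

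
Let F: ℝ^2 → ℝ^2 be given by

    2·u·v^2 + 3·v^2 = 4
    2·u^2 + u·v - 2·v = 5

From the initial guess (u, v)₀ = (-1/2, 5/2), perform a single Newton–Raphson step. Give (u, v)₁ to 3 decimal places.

(1.879, -1.324)

At (-1/2, 5/2): F = (8.500, -10.750).
Jacobian J = [[2·v^2, 4·u·v + 6·v], [4·u + v, u - 2]].
At the point, J = [[12.500, 10.000], [0.500, -2.500]] (det J = -36.250).
Solving J·Δ = −F gives Δ = (2.379, -3.824).
Then the next iterate is (u, v)₁ = (1.879, -1.324).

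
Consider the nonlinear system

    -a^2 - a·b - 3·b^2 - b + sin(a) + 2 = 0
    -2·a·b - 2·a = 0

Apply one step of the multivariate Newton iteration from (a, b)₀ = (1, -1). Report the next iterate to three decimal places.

At (1, -1): F = (0.84147, 0.000).
Jacobian J = [[-2·a - b + cos(a), -a - 6·b - 1], [-2·b - 2, -2·a]].
At the point, J = [[-0.45970, 4.000], [0.000, -2.000]] (det J = 0.91940).
Solving J·Δ = −F gives Δ = (1.830, 0.000).
Then the next iterate is (a, b)₁ = (2.830, -1.000).

(2.830, -1.000)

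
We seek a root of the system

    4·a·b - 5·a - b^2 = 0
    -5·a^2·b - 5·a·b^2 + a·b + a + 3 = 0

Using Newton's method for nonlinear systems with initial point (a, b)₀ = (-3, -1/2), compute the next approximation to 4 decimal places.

At (-3, -1/2): F = (20.7500, 27.7500).
Jacobian J = [[4·b - 5, 4·a - 2·b], [-10·a·b - 5·b^2 + b + 1, -5·a^2 - 10·a·b + a]].
At the point, J = [[-7.0000, -11.0000], [-15.7500, -63.0000]] (det J = 267.7500).
Solving J·Δ = −F gives Δ = (3.7423, -0.4951).
Then the next iterate is (a, b)₁ = (0.7423, -0.9951).

(0.7423, -0.9951)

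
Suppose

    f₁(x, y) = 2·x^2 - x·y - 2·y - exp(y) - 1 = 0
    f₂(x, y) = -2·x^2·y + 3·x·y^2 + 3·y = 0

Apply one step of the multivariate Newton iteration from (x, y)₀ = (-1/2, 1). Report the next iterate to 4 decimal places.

At (-1/2, 1): F = (-4.718282, 1.0000).
Jacobian J = [[4·x - y, -x - exp(y) - 2], [-4·x·y + 3·y^2, -2·x^2 + 6·x·y + 3]].
At the point, J = [[-3.0000, -4.218282], [5.0000, -0.5000]] (det J = 22.591409).
Solving J·Δ = −F gives Δ = (-0.2911, -0.9115).
Then the next iterate is (x, y)₁ = (-0.7911, 0.0885).

(-0.7911, 0.0885)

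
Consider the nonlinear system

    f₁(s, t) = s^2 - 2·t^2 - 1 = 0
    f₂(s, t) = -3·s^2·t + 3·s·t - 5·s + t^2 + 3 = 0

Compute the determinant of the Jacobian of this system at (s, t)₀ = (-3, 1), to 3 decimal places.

268.000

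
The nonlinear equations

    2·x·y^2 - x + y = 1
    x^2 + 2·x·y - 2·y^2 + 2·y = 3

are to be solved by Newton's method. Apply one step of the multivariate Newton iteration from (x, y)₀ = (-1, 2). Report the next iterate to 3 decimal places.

At (-1, 2): F = (-6.000, -10.000).
Jacobian J = [[2·y^2 - 1, 4·x·y + 1], [2·x + 2·y, 2·x - 4·y + 2]].
At the point, J = [[7.000, -7.000], [2.000, -8.000]] (det J = -42.000).
Solving J·Δ = −F gives Δ = (-0.524, -1.381).
Then the next iterate is (x, y)₁ = (-1.524, 0.619).

(-1.524, 0.619)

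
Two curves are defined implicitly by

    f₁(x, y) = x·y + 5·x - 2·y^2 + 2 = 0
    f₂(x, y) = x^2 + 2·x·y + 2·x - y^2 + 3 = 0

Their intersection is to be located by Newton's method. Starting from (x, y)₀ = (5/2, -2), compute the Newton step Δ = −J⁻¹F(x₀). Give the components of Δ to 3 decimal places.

At (5/2, -2): F = (1.500, 0.250).
Jacobian J = [[y + 5, x - 4·y], [2·x + 2·y + 2, 2·x - 2·y]].
At the point, J = [[3.000, 10.500], [3.000, 9.000]] (det J = -4.500).
Solving J·Δ = −F gives Δ = (2.417, -0.833).

(2.417, -0.833)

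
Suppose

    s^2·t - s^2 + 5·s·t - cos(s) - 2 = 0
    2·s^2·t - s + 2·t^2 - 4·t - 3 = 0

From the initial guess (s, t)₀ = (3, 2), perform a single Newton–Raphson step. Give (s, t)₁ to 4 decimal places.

At (3, 2): F = (37.989992, 30.0000).
Jacobian J = [[2·s·t - 2·s + 5·t + sin(s), s^2 + 5·s], [4·s·t - 1, 2·s^2 + 4·t - 4]].
At the point, J = [[16.141120, 24.0000], [23.0000, 22.0000]] (det J = -196.895360).
Solving J·Δ = −F gives Δ = (0.5880, -1.9784).
Then the next iterate is (s, t)₁ = (3.5880, 0.0216).

(3.5880, 0.0216)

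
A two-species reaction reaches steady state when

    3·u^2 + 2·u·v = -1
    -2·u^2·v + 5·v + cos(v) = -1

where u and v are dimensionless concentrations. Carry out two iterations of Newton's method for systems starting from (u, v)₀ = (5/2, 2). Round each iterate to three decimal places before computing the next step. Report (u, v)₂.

(-0.722, -1.249)

At (5/2, 2): F = (29.750, -14.41615).
Jacobian J = [[6·u + 2·v, 2·u], [-4·u·v, -2·u^2 - sin(v) + 5]].
At the point, J = [[19.000, 5.000], [-20.000, -8.40930]] (det J = -59.77665).
Solving J·Δ = −F gives Δ = (-2.979, 5.372).
Then the next iterate is (u, v)₁ = (-0.479, 7.372).
Round to (-0.479, 7.372) and repeat: F = (-5.37405, 34.94066), J = [[11.870, -0.958], [14.12475, 3.65504]].
Δ = (-0.243, -8.621), so (u, v)₂ = (-0.722, -1.249).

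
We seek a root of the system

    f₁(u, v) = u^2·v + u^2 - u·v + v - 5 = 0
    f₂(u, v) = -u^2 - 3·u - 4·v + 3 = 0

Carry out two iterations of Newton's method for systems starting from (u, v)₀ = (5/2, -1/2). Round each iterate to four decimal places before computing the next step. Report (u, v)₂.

At (5/2, -1/2): F = (-1.1250, -8.7500).
Jacobian J = [[2·u·v + 2·u - v, u^2 - u + 1], [-2·u - 3, -4]].
At the point, J = [[3.0000, 4.7500], [-8.0000, -4.0000]] (det J = 26.0000).
Solving J·Δ = −F gives Δ = (-1.7716, 1.3558).
Then the next iterate is (u, v)₁ = (0.7284, 0.8558).
Round to (0.7284, 0.8558) and repeat: F = (-3.782939, -3.138967), J = [[1.847729, 0.802167], [-4.4568, -4.0000]].
Δ = (4.6254, -5.9384), so (u, v)₂ = (5.3538, -5.0826).

(5.3538, -5.0826)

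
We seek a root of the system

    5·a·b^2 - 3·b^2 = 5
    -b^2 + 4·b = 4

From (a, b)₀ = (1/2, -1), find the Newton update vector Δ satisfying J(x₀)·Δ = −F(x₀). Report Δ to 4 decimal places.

(0.8000, 1.5000)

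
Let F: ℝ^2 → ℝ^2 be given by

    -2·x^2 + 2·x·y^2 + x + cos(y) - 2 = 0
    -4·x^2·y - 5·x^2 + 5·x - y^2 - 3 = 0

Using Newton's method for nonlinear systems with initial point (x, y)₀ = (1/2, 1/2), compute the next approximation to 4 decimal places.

At (1/2, 1/2): F = (-0.872417, -2.5000).
Jacobian J = [[-4·x + 2·y^2 + 1, 4·x·y - sin(y)], [-8·x·y - 10·x + 5, -4·x^2 - 2·y]].
At the point, J = [[-0.5000, 0.520574], [-2.0000, -2.0000]] (det J = 2.041149).
Solving J·Δ = −F gives Δ = (-1.4924, 0.2424).
Then the next iterate is (x, y)₁ = (-0.9924, 0.7424).

(-0.9924, 0.7424)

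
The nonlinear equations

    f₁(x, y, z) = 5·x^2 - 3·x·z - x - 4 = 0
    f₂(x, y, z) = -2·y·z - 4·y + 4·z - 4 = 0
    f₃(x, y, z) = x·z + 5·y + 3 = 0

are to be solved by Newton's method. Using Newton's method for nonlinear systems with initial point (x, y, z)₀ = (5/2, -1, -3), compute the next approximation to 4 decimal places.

At (5/2, -1, -3): F = (47.2500, -18.0000, -9.5000).
Jacobian J = [[10·x - 3·z - 1, 0, -3·x], [0, -2·z - 4, -2·y + 4], [z, 5, x]].
At the point, J = [[33.0000, 0.0000, -7.5000], [0.0000, 2.0000, 6.0000], [-3.0000, 5.0000, 2.5000]] (det J = -870.0000).
Solving J·Δ = −F gives Δ = (-0.7457, -0.0569, 3.0190).
Then the next iterate is (x, y, z)₁ = (1.7543, -1.0569, 0.0190).

(1.7543, -1.0569, 0.0190)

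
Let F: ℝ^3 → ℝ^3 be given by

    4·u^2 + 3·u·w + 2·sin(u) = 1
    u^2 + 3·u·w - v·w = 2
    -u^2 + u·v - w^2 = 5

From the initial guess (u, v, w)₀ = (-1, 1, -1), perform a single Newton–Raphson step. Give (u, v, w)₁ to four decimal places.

(0.7078, -10.2922, -5.2078)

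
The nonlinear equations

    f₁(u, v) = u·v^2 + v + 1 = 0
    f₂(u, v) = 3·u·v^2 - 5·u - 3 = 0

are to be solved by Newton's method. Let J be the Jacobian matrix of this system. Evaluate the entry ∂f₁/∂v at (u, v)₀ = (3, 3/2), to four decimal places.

10.0000

∂f₁/∂v = 2·u·v + 1.
At (3, 3/2) this is 10.0000.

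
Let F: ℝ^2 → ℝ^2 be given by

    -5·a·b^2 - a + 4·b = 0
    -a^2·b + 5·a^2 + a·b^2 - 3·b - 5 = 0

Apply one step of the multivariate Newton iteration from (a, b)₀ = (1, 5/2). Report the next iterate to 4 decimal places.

(1.4951, 0.6801)

At (1, 5/2): F = (-22.2500, -3.7500).
Jacobian J = [[-5·b^2 - 1, -10·a·b + 4], [-2·a·b + 10·a + b^2, -a^2 + 2·a·b - 3]].
At the point, J = [[-32.2500, -21.0000], [11.2500, 1.0000]] (det J = 204.0000).
Solving J·Δ = −F gives Δ = (0.4951, -1.8199).
Then the next iterate is (a, b)₁ = (1.4951, 0.6801).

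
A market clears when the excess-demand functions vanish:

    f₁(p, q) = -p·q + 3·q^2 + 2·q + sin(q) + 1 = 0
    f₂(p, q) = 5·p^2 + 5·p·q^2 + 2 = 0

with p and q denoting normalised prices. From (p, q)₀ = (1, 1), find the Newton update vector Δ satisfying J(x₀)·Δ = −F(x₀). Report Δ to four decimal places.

At (1, 1): F = (5.841471, 12.0000).
Jacobian J = [[-q, -p + 6·q + cos(q) + 2], [10·p + 5·q^2, 10·p·q]].
At the point, J = [[-1.0000, 7.540302], [15.0000, 10.0000]] (det J = -123.104535).
Solving J·Δ = −F gives Δ = (-0.2605, -0.8092).

(-0.2605, -0.8092)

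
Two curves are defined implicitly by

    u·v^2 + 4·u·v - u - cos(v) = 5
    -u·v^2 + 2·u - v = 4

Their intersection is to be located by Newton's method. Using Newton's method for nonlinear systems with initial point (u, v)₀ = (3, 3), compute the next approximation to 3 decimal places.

(1.699, 2.006)

At (3, 3): F = (55.98999, -28.000).
Jacobian J = [[v^2 + 4·v - 1, 2·u·v + 4·u + sin(v)], [-v^2 + 2, -2·u·v - 1]].
At the point, J = [[20.000, 30.14112], [-7.000, -19.000]] (det J = -169.01216).
Solving J·Δ = −F gives Δ = (-1.301, -0.994).
Then the next iterate is (u, v)₁ = (1.699, 2.006).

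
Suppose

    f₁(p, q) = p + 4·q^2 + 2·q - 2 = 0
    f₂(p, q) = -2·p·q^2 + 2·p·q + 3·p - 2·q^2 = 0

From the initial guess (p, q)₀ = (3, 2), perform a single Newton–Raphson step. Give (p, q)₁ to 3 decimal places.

(-40.500, 3.250)

At (3, 2): F = (21.000, -11.000).
Jacobian J = [[1, 8·q + 2], [-2·q^2 + 2·q + 3, -4·p·q + 2·p - 4·q]].
At the point, J = [[1.000, 18.000], [-1.000, -26.000]] (det J = -8.000).
Solving J·Δ = −F gives Δ = (-43.500, 1.250).
Then the next iterate is (p, q)₁ = (-40.500, 3.250).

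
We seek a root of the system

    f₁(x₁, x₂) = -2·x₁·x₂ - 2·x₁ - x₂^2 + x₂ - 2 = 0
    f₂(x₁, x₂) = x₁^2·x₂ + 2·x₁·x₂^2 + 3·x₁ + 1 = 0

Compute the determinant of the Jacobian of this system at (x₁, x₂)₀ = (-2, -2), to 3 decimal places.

J = [[-2·x₂ - 2, -2·x₁ - 2·x₂ + 1], [2·x₁·x₂ + 2·x₂^2 + 3, x₁^2 + 4·x₁·x₂]].
At the point, J = [[2.000, 9.000], [19.000, 20.000]].
det J = -131.000.

-131.000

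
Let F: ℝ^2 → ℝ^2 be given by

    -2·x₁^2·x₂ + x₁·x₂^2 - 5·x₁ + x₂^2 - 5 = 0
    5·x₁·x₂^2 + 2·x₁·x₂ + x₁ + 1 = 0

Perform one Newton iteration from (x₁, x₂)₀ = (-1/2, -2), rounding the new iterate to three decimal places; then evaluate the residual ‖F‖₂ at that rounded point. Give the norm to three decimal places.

3210.405

At (-1/2, -2): F = (0.500, -7.500).
Jacobian J = [[-4·x₁·x₂ + x₂^2 - 5, -2·x₁^2 + 2·x₁·x₂ + 2·x₂], [5·x₂^2 + 2·x₂ + 1, 10·x₁·x₂ + 2·x₁]].
At the point, J = [[-5.000, -2.500], [17.000, 9.000]] (det J = -2.500).
Solving J·Δ = −F gives Δ = (-5.700, 11.600).
Then the next iterate is (x₁, x₂)₁ = (-6.200, 9.600).
Re-evaluating at (-6.200, 9.600): F = (-1191.280, -2981.200), so ‖F‖₂ = 3210.405.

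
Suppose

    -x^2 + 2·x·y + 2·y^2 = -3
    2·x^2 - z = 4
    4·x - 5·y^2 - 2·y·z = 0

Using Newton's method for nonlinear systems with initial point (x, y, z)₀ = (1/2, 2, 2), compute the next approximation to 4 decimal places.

(-7.0000, 3.0833, -18.5000)

At (1/2, 2, 2): F = (12.7500, -5.5000, -26.0000).
Jacobian J = [[-2·x + 2·y, 2·x + 4·y, 0], [4·x, 0, -1], [4, -10·y - 2·z, -2·y]].
At the point, J = [[3.0000, 9.0000, 0.0000], [2.0000, 0.0000, -1.0000], [4.0000, -24.0000, -4.0000]] (det J = -36.0000).
Solving J·Δ = −F gives Δ = (-7.5000, 1.0833, -20.5000).
Then the next iterate is (x, y, z)₁ = (-7.0000, 3.0833, -18.5000).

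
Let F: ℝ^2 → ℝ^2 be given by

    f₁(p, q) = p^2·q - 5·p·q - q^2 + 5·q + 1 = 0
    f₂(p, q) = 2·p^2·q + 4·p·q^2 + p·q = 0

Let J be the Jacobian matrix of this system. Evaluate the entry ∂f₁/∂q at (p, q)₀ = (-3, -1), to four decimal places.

31.0000

∂f₁/∂q = p^2 - 5·p - 2·q + 5.
At (-3, -1) this is 31.0000.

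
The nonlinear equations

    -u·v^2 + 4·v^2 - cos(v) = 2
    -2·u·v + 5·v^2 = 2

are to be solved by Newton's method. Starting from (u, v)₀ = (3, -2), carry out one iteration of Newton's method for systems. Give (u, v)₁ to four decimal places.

At (3, -2): F = (2.416147, 30.0000).
Jacobian J = [[-v^2, -2·u·v + 8·v + sin(v)], [-2·v, -2·u + 10·v]].
At the point, J = [[-4.0000, -4.909297], [4.0000, -26.0000]] (det J = 123.637190).
Solving J·Δ = −F gives Δ = (-0.6831, 1.0488).
Then the next iterate is (u, v)₁ = (2.3169, -0.9512).

(2.3169, -0.9512)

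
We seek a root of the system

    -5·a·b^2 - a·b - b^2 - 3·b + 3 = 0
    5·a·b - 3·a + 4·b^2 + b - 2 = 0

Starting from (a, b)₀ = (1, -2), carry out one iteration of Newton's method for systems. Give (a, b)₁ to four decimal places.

At (1, -2): F = (-13.0000, -1.0000).
Jacobian J = [[-5·b^2 - b, -10·a·b - a - 2·b - 3], [5·b - 3, 5·a + 8·b + 1]].
At the point, J = [[-18.0000, 20.0000], [-13.0000, -10.0000]] (det J = 440.0000).
Solving J·Δ = −F gives Δ = (-0.3409, 0.3432).
Then the next iterate is (a, b)₁ = (0.6591, -1.6568).

(0.6591, -1.6568)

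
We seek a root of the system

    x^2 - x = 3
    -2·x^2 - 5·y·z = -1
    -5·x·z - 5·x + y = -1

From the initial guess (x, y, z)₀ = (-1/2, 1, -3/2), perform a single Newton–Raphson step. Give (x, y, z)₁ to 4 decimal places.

(-1.6250, 0.8289, -0.6066)

At (-1/2, 1, -3/2): F = (-2.2500, 8.0000, 0.7500).
Jacobian J = [[2·x - 1, 0, 0], [-4·x, -5·z, -5·y], [-5·z - 5, 1, -5·x]].
At the point, J = [[-2.0000, 0.0000, 0.0000], [2.0000, 7.5000, -5.0000], [2.5000, 1.0000, 2.5000]] (det J = -47.5000).
Solving J·Δ = −F gives Δ = (-1.1250, -0.1711, 0.8934).
Then the next iterate is (x, y, z)₁ = (-1.6250, 0.8289, -0.6066).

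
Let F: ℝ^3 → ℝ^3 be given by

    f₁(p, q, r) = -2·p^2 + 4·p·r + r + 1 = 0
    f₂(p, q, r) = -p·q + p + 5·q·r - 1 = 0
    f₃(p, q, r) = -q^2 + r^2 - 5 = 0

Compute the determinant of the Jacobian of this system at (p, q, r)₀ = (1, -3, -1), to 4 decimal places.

-696.0000

J = [[-4·p + 4·r, 0, 4·p + 1], [-q + 1, -p + 5·r, 5·q], [0, -2·q, 2·r]].
At the point, J = [[-8.0000, 0.0000, 5.0000], [4.0000, -6.0000, -15.0000], [0.0000, 6.0000, -2.0000]].
det J = -696.0000.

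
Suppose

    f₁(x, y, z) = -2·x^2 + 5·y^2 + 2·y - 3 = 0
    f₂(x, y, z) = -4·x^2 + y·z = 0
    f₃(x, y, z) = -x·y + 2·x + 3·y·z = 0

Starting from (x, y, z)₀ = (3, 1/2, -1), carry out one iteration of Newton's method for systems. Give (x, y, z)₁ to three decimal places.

(1.472, 0.559, -1.237)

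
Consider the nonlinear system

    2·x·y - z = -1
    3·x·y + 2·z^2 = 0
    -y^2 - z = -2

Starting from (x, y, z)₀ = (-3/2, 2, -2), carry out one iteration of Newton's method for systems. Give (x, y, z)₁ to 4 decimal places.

At (-3/2, 2, -2): F = (-3.0000, -1.0000, 0.0000).
Jacobian J = [[2·y, 2·x, -1], [3·y, 3·x, 4·z], [0, -2·y, -1]].
At the point, J = [[4.0000, -3.0000, -1.0000], [6.0000, -4.5000, -8.0000], [0.0000, -4.0000, -1.0000]] (det J = -104.0000).
Solving J·Δ = −F gives Δ = (0.7837, -0.1346, 0.5385).
Then the next iterate is (x, y, z)₁ = (-0.7163, 1.8654, -1.4615).

(-0.7163, 1.8654, -1.4615)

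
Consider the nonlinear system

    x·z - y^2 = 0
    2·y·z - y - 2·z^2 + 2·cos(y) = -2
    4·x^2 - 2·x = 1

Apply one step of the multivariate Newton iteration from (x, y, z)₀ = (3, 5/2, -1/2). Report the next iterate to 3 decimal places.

(1.682, 1.149, -0.388)

At (3, 5/2, -1/2): F = (-7.750, -5.10229, 29.000).
Jacobian J = [[z, -2·y, x], [0, 2·z - 2·sin(y) - 1, 2·y - 4·z], [8·x - 2, 0, 0]].
At the point, J = [[-0.500, -5.000, 3.000], [0.000, -3.19694, 7.000], [22.000, 0.000, 0.000]] (det J = -559.00168).
Solving J·Δ = −F gives Δ = (-1.318, -1.351, 0.112).
Then the next iterate is (x, y, z)₁ = (1.682, 1.149, -0.388).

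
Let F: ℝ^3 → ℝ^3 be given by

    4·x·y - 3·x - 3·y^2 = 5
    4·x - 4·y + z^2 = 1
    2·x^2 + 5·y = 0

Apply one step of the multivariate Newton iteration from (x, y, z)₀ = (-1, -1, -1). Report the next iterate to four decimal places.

At (-1, -1, -1): F = (-1.0000, 0.0000, -3.0000).
Jacobian J = [[4·y - 3, 4·x - 6·y, 0], [4, -4, 2·z], [4·x, 5, 0]].
At the point, J = [[-7.0000, 2.0000, 0.0000], [4.0000, -4.0000, -2.0000], [-4.0000, 5.0000, 0.0000]] (det J = -54.0000).
Solving J·Δ = −F gives Δ = (0.0370, 0.6296, -1.1852).
Then the next iterate is (x, y, z)₁ = (-0.9630, -0.3704, -2.1852).

(-0.9630, -0.3704, -2.1852)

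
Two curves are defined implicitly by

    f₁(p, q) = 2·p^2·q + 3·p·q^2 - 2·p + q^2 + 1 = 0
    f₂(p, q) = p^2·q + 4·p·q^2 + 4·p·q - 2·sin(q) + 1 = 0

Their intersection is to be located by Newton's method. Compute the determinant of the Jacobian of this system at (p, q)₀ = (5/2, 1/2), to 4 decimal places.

-23.6444

J = [[4·p·q + 3·q^2 - 2, 2·p^2 + 6·p·q + 2·q], [2·p·q + 4·q^2 + 4·q, p^2 + 8·p·q + 4·p - 2·cos(q)]].
At the point, J = [[3.7500, 21.0000], [5.5000, 24.494835]].
det J = -23.6444.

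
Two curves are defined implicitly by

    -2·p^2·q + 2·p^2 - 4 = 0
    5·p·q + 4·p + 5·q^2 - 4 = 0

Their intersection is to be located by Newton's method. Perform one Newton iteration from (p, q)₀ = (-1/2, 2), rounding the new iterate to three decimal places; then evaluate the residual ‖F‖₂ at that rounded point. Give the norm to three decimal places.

1.849

At (-1/2, 2): F = (-4.500, 9.000).
Jacobian J = [[-4·p·q + 4·p, -2·p^2], [5·q + 4, 5·p + 10·q]].
At the point, J = [[2.000, -0.500], [14.000, 17.500]] (det J = 42.000).
Solving J·Δ = −F gives Δ = (1.768, -1.929).
Then the next iterate is (p, q)₁ = (1.268, 0.071).
Re-evaluating at (1.268, 0.071): F = (-1.01266, 1.54734), so ‖F‖₂ = 1.849.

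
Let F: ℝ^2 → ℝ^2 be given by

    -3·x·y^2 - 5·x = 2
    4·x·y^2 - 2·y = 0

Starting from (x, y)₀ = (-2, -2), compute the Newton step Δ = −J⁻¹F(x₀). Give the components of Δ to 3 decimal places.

(2.286, -0.286)

At (-2, -2): F = (32.000, -28.000).
Jacobian J = [[-3·y^2 - 5, -6·x·y], [4·y^2, 8·x·y - 2]].
At the point, J = [[-17.000, -24.000], [16.000, 30.000]] (det J = -126.000).
Solving J·Δ = −F gives Δ = (2.286, -0.286).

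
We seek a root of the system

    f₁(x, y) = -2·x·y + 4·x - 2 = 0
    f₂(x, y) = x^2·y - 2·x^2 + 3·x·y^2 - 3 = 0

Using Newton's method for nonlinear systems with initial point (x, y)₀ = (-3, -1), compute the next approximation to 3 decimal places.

At (-3, -1): F = (-20.000, -39.000).
Jacobian J = [[-2·y + 4, -2·x], [2·x·y - 4·x + 3·y^2, x^2 + 6·x·y]].
At the point, J = [[6.000, 6.000], [21.000, 27.000]] (det J = 36.000).
Solving J·Δ = −F gives Δ = (8.500, -5.167).
Then the next iterate is (x, y)₁ = (5.500, -6.167).

(5.500, -6.167)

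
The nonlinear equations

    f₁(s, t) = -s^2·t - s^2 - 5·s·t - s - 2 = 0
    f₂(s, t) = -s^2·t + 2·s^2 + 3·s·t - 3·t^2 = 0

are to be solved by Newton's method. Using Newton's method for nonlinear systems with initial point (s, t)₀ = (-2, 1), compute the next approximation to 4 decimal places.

At (-2, 1): F = (2.0000, -5.0000).
Jacobian J = [[-2·s·t - 2·s - 5·t - 1, -s^2 - 5·s], [-2·s·t + 4·s + 3·t, -s^2 + 3·s - 6·t]].
At the point, J = [[2.0000, 6.0000], [-1.0000, -16.0000]] (det J = -26.0000).
Solving J·Δ = −F gives Δ = (-0.0769, -0.3077).
Then the next iterate is (s, t)₁ = (-2.0769, 0.6923).

(-2.0769, 0.6923)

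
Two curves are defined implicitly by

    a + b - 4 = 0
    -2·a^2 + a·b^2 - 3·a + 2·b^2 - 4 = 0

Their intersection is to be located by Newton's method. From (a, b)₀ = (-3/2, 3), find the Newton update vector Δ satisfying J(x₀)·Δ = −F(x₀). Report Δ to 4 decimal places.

(-0.8889, 3.3889)

At (-3/2, 3): F = (-2.5000, 0.5000).
Jacobian J = [[1, 1], [-4·a + b^2 - 3, 2·a·b + 4·b]].
At the point, J = [[1.0000, 1.0000], [12.0000, 3.0000]] (det J = -9.0000).
Solving J·Δ = −F gives Δ = (-0.8889, 3.3889).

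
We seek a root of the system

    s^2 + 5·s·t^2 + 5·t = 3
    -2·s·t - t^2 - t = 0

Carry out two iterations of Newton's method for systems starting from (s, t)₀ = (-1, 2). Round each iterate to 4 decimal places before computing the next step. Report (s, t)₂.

(-0.8669, 0.8534)

At (-1, 2): F = (-12.0000, -2.0000).
Jacobian J = [[2·s + 5·t^2, 10·s·t + 5], [-2·t, -2·s - 2·t - 1]].
At the point, J = [[18.0000, -15.0000], [-4.0000, -3.0000]] (det J = -114.0000).
Solving J·Δ = −F gives Δ = (0.0526, -0.7368).
Then the next iterate is (s, t)₁ = (-0.9474, 1.2632).
Round to (-0.9474, 1.2632) and repeat: F = (-3.345142, -0.465363), J = [[6.083571, -6.967557], [-2.5264, -1.6316]].
Δ = (0.0805, -0.4098), so (s, t)₂ = (-0.8669, 0.8534).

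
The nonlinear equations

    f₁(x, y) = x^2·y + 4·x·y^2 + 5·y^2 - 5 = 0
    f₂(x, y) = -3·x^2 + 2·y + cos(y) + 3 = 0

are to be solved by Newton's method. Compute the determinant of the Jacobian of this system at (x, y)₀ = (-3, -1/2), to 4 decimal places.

-278.0823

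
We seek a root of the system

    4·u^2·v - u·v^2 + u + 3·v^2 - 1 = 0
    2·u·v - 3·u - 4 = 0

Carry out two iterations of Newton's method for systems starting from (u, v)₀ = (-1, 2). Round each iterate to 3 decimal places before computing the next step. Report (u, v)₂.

(-4.230, 1.116)

At (-1, 2): F = (22.000, -5.000).
Jacobian J = [[8·u·v - v^2 + 1, 4·u^2 - 2·u·v + 6·v], [2·v - 3, 2·u]].
At the point, J = [[-19.000, 20.000], [1.000, -2.000]] (det J = 18.000).
Solving J·Δ = −F gives Δ = (-3.111, -4.056).
Then the next iterate is (u, v)₁ = (-4.111, -2.056).
Round to (-4.111, -2.056) and repeat: F = (-114.04008, 25.23743), J = [[64.39059, 38.36085], [-7.112, -8.222]].
Δ = (-0.119, 3.172), so (u, v)₂ = (-4.230, 1.116).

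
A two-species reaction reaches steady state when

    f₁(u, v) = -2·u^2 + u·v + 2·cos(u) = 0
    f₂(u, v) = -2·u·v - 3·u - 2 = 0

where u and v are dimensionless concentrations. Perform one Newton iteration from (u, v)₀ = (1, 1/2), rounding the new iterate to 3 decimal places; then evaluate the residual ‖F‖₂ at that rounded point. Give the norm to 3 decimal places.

1.985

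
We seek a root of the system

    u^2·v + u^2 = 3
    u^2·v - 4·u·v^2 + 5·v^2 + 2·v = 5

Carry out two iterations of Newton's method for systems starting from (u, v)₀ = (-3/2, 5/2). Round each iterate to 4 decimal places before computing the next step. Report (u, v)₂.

(-1.3000, 0.7561)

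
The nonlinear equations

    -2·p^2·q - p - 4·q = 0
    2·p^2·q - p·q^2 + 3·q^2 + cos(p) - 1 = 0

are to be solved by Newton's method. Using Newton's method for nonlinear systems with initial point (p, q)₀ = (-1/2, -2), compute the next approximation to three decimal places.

(0.509, -1.010)

At (-1/2, -2): F = (9.500, 12.87758).
Jacobian J = [[-4·p·q - 1, -2·p^2 - 4], [4·p·q - q^2 - sin(p), 2·p^2 - 2·p·q + 6·q]].
At the point, J = [[-5.000, -4.500], [0.47943, -13.500]] (det J = 69.65741).
Solving J·Δ = −F gives Δ = (1.009, 0.990).
Then the next iterate is (p, q)₁ = (0.509, -1.010).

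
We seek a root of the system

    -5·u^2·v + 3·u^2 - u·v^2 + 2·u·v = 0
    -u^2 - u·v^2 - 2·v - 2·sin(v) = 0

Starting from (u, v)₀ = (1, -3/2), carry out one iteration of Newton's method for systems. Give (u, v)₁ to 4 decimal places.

(0.6667, -5.1827)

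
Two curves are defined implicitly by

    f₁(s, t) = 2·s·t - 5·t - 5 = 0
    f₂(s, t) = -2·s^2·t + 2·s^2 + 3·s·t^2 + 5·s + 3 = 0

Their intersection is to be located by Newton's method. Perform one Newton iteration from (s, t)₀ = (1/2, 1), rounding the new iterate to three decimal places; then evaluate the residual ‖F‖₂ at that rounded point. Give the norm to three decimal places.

7.207

At (1/2, 1): F = (-9.000, 7.000).
Jacobian J = [[2·t, 2·s - 5], [-4·s·t + 4·s + 3·t^2 + 5, -2·s^2 + 6·s·t]].
At the point, J = [[2.000, -4.000], [8.000, 2.500]] (det J = 37.000).
Solving J·Δ = −F gives Δ = (-0.149, -2.324).
Then the next iterate is (s, t)₁ = (0.351, -1.324).
Re-evaluating at (0.351, -1.324): F = (0.69055, 7.17352), so ‖F‖₂ = 7.207.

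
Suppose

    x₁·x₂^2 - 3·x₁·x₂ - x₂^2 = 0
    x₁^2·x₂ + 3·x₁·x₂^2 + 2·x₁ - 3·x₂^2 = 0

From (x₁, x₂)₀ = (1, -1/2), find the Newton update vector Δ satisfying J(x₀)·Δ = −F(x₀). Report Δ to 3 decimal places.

(-0.857, 0.000)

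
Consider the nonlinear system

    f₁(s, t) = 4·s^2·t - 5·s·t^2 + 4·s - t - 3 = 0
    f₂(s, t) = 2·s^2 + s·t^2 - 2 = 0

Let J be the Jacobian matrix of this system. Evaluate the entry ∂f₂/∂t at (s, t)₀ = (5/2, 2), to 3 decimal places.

10.000

∂f₂/∂t = 2·s·t.
At (5/2, 2) this is 10.000.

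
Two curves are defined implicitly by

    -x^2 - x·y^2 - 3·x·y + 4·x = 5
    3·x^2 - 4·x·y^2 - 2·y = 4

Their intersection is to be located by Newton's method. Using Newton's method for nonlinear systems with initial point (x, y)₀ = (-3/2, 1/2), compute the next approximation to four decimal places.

At (-3/2, 1/2): F = (-10.6250, 3.2500).
Jacobian J = [[-2·x - y^2 - 3·y + 4, -2·x·y - 3·x], [6·x - 4·y^2, -8·x·y - 2]].
At the point, J = [[5.2500, 6.0000], [-10.0000, 4.0000]] (det J = 81.0000).
Solving J·Δ = −F gives Δ = (0.7654, 1.1011).
Then the next iterate is (x, y)₁ = (-0.7346, 1.6011).

(-0.7346, 1.6011)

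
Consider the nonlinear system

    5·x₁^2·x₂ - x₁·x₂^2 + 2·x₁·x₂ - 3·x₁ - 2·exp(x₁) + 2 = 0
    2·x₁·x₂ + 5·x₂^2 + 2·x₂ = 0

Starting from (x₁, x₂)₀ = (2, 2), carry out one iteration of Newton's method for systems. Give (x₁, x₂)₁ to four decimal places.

At (2, 2): F = (21.221888, 32.0000).
Jacobian J = [[10·x₁·x₂ - x₂^2 + 2·x₂ - 2·exp(x₁) - 3, 5·x₁^2 - 2·x₁·x₂ + 2·x₁], [2·x₂, 2·x₁ + 10·x₂ + 2]].
At the point, J = [[22.221888, 16.0000], [4.0000, 26.0000]] (det J = 513.769083).
Solving J·Δ = −F gives Δ = (-0.0774, -1.2189).
Then the next iterate is (x₁, x₂)₁ = (1.9226, 0.7811).

(1.9226, 0.7811)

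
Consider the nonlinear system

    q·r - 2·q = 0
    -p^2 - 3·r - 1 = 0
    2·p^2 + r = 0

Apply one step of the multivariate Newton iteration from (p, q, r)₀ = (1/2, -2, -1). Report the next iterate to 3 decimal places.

(0.450, -0.400, -0.400)

At (1/2, -2, -1): F = (6.000, 1.750, -0.500).
Jacobian J = [[0, r - 2, q], [-2·p, 0, -3], [4·p, 0, 1]].
At the point, J = [[0.000, -3.000, -2.000], [-1.000, 0.000, -3.000], [2.000, 0.000, 1.000]] (det J = 15.000).
Solving J·Δ = −F gives Δ = (-0.050, 1.600, 0.600).
Then the next iterate is (p, q, r)₁ = (0.450, -0.400, -0.400).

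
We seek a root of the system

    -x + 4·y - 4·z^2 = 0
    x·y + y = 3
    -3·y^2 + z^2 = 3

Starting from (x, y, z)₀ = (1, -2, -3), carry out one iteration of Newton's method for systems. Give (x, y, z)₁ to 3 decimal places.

(-1.216, -0.716, -1.431)

At (1, -2, -3): F = (-45.000, -7.000, -6.000).
Jacobian J = [[-1, 4, -8·z], [y, x + 1, 0], [0, -6·y, 2·z]].
At the point, J = [[-1.000, 4.000, 24.000], [-2.000, 2.000, 0.000], [0.000, 12.000, -6.000]] (det J = -612.000).
Solving J·Δ = −F gives Δ = (-2.216, 1.284, 1.569).
Then the next iterate is (x, y, z)₁ = (-1.216, -0.716, -1.431).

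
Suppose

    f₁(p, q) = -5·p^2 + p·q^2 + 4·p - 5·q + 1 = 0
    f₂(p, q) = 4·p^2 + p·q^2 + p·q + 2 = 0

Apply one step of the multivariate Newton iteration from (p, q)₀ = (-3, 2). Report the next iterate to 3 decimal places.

(-1.276, 1.265)

At (-3, 2): F = (-78.000, 20.000).
Jacobian J = [[-10·p + q^2 + 4, 2·p·q - 5], [8·p + q^2 + q, 2·p·q + p]].
At the point, J = [[38.000, -17.000], [-18.000, -15.000]] (det J = -876.000).
Solving J·Δ = −F gives Δ = (1.724, -0.735).
Then the next iterate is (p, q)₁ = (-1.276, 1.265).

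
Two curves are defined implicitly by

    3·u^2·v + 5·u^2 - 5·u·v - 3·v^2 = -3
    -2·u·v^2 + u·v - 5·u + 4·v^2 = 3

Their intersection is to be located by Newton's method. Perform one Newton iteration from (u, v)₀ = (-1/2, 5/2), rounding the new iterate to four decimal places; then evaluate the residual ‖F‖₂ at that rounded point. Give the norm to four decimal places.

At (-1/2, 5/2): F = (-6.3750, 29.5000).
Jacobian J = [[6·u·v + 10·u - 5·v, 3·u^2 - 5·u - 6·v], [-2·v^2 + v - 5, -4·u·v + u + 8·v]].
At the point, J = [[-25.0000, -11.7500], [-15.0000, 24.5000]] (det J = -788.7500).
Solving J·Δ = −F gives Δ = (0.2414, -1.0563).
Then the next iterate is (u, v)₁ = (-0.2586, 1.4437).
Re-evaluating at (-0.2586, 1.4437): F = (-0.762097, 7.334722), so ‖F‖₂ = 7.3742.

7.3742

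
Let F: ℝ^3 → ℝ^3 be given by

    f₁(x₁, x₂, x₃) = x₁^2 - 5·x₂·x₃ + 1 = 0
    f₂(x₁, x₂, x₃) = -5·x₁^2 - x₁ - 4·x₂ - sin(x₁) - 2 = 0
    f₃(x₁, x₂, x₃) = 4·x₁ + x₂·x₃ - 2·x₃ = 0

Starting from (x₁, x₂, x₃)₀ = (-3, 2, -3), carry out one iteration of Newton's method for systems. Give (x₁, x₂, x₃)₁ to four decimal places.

(-1.5457, -0.0609, -2.9639)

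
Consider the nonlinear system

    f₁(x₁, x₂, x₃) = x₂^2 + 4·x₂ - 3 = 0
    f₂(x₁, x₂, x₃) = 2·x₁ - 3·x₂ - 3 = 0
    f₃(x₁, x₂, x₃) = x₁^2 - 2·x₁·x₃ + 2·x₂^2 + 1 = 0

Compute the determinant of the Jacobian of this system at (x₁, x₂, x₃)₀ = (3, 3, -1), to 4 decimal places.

120.0000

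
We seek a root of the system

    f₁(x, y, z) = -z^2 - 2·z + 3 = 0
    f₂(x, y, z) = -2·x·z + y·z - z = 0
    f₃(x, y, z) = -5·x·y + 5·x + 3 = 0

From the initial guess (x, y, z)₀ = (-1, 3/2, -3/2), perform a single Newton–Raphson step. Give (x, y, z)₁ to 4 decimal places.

(4.1000, 2.9500, -5.2500)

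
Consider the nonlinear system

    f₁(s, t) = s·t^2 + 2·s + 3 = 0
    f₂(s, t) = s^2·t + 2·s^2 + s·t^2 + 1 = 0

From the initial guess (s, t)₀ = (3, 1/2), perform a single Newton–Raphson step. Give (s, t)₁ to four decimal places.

(5.3600, -4.5200)

At (3, 1/2): F = (9.7500, 24.2500).
Jacobian J = [[t^2 + 2, 2·s·t], [2·s·t + 4·s + t^2, s^2 + 2·s·t]].
At the point, J = [[2.2500, 3.0000], [15.2500, 12.0000]] (det J = -18.7500).
Solving J·Δ = −F gives Δ = (2.3600, -5.0200).
Then the next iterate is (s, t)₁ = (5.3600, -4.5200).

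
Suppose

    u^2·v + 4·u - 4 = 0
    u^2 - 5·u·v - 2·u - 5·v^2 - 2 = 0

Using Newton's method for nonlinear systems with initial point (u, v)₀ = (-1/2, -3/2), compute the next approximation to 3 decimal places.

(0.631, -0.891)

At (-1/2, -3/2): F = (-6.375, -15.750).
Jacobian J = [[2·u·v + 4, u^2], [2·u - 5·v - 2, -5·u - 10·v]].
At the point, J = [[5.500, 0.250], [4.500, 17.500]] (det J = 95.125).
Solving J·Δ = −F gives Δ = (1.131, 0.609).
Then the next iterate is (u, v)₁ = (0.631, -0.891).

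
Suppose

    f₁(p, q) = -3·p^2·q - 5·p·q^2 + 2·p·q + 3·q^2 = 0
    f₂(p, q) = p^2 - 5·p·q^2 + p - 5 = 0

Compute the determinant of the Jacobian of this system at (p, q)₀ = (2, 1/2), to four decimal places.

J = [[-6·p·q - 5·q^2 + 2·q, -3·p^2 - 10·p·q + 2·p + 6·q], [2·p - 5·q^2 + 1, -10·p·q]].
At the point, J = [[-6.2500, -15.0000], [3.7500, -10.0000]].
det J = 118.7500.

118.7500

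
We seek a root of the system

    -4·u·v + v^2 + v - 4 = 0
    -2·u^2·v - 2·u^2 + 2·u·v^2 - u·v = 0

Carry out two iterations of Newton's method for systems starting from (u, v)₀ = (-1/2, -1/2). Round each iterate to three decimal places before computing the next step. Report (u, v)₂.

At (-1/2, -1/2): F = (-5.250, -0.750).
Jacobian J = [[-4·v, -4·u + 2·v + 1], [-4·u·v - 4·u + 2·v^2 - v, -2·u^2 + 4·u·v - u]].
At the point, J = [[2.000, 2.000], [2.000, 1.000]] (det J = -2.000).
Solving J·Δ = −F gives Δ = (-1.875, 4.500).
Then the next iterate is (u, v)₁ = (-2.375, 4.000).
Round to (-2.375, 4.000) and repeat: F = (54.000, -122.90625), J = [[-16.000, 18.500], [75.500, -46.90625]].
Δ = (-0.401, -3.266), so (u, v)₂ = (-2.776, 0.734).

(-2.776, 0.734)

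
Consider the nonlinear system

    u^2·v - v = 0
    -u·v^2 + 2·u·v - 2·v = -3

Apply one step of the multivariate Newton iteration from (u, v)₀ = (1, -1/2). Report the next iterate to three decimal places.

At (1, -1/2): F = (0.000, 2.750).
Jacobian J = [[2·u·v, u^2 - 1], [-v^2 + 2·v, -2·u·v + 2·u - 2]].
At the point, J = [[-1.000, 0.000], [-1.250, 1.000]] (det J = -1.000).
Solving J·Δ = −F gives Δ = (0.000, -2.750).
Then the next iterate is (u, v)₁ = (1.000, -3.250).

(1.000, -3.250)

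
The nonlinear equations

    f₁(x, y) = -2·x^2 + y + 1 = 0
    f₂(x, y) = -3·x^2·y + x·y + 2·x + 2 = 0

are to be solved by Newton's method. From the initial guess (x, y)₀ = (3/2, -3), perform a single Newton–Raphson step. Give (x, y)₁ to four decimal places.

At (3/2, -3): F = (-6.5000, 20.7500).
Jacobian J = [[-4·x, 1], [-6·x·y + y + 2, -3·x^2 + x]].
At the point, J = [[-6.0000, 1.0000], [26.0000, -5.2500]] (det J = 5.5000).
Solving J·Δ = −F gives Δ = (-2.4318, -8.0909).
Then the next iterate is (x, y)₁ = (-0.9318, -11.0909).

(-0.9318, -11.0909)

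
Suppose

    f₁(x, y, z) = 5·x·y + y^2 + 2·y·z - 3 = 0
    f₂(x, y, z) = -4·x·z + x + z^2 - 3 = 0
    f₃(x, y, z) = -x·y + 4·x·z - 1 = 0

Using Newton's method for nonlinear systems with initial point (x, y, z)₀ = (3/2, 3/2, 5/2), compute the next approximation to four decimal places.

(0.4241, 0.9690, 1.9331)

At (3/2, 3/2, 5/2): F = (18.0000, -10.2500, 11.7500).
Jacobian J = [[5·y, 5·x + 2·y + 2·z, 2·y], [-4·z + 1, 0, -4·x + 2·z], [-y + 4·z, -x, 4·x]].
At the point, J = [[7.5000, 15.5000, 3.0000], [-9.0000, 0.0000, -1.0000], [8.5000, -1.5000, 6.0000]] (det J = 734.5000).
Solving J·Δ = −F gives Δ = (-1.0759, -0.5310, -0.5669).
Then the next iterate is (x, y, z)₁ = (0.4241, 0.9690, 1.9331).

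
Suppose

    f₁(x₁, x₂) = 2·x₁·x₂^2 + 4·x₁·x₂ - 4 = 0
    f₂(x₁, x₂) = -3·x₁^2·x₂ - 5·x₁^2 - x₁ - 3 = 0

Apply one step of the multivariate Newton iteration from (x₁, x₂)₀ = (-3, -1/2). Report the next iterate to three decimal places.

(-1.738, -0.732)

At (-3, -1/2): F = (0.500, -31.500).
Jacobian J = [[2·x₂^2 + 4·x₂, 4·x₁·x₂ + 4·x₁], [-6·x₁·x₂ - 10·x₁ - 1, -3·x₁^2]].
At the point, J = [[-1.500, -6.000], [20.000, -27.000]] (det J = 160.500).
Solving J·Δ = −F gives Δ = (1.262, -0.232).
Then the next iterate is (x₁, x₂)₁ = (-1.738, -0.732).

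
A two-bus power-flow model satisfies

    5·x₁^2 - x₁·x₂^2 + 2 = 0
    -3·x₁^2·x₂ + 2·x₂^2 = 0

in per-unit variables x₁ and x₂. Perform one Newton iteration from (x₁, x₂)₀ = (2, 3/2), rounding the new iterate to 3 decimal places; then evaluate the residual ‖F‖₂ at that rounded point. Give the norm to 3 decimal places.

4.545

At (2, 3/2): F = (17.500, -13.500).
Jacobian J = [[10·x₁ - x₂^2, -2·x₁·x₂], [-6·x₁·x₂, -3·x₁^2 + 4·x₂]].
At the point, J = [[17.750, -6.000], [-18.000, -6.000]] (det J = -214.500).
Solving J·Δ = −F gives Δ = (-0.867, 0.351).
Then the next iterate is (x₁, x₂)₁ = (1.133, 1.851).
Re-evaluating at (1.133, 1.851): F = (4.53656, -0.27592), so ‖F‖₂ = 4.545.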